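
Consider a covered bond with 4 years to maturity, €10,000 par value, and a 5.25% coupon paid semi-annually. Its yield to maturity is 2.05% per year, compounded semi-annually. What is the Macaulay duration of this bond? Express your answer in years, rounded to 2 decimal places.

Periodic yield y = 0.01025. Discount each cash flow and weight by its period:
  t   CF        PV=CF/(1+0.01025)^t    t·PV
  1       262.50       259.8367       259.8367
  2       262.50       257.2004       514.4007
  3       262.50       254.5908       763.7724
  4       262.50       252.0077     1,008.0309
  5       262.50       249.4509     1,247.2543
  6       262.50       246.9199     1,481.5196
  7       262.50       244.4147     1,710.9028
  8    10,262.50     9,458.5006    75,668.0051
  Σ                 11,222.9217    82,653.7226
Price P = Σ PV = 11,222.9217.
Macaulay duration = Σ(t·PV) / P = 82,653.7226 / 11,222.9217 = 7.36472 half-year periods.
In years: 7.36472 / 2 = 3.68236 years.

3.68 years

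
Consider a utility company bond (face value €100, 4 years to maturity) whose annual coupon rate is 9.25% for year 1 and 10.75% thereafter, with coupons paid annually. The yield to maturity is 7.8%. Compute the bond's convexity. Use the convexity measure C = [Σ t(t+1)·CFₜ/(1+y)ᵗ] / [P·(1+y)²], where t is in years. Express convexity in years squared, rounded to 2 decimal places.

With y = 0.078:
  t   CF        PV=CF/(1+0.078)^t    t·PV        t(t+1)·PV
  1         9.25         8.5807         8.5807          17.1614
  2        10.75         9.2506        18.5012          55.5037
  3        10.75         8.5813        25.7438         102.9754
  4       110.75        82.0104       328.0414       1,640.2071
  Σ                    108.4230       380.8672       1,815.8476
P = 108.4230.
Convexity = Σ t(t+1)·PV / [P·(1+y)²] = 1,815.8476 / (108.4230 × 1.162084) = 14.41188.

14.41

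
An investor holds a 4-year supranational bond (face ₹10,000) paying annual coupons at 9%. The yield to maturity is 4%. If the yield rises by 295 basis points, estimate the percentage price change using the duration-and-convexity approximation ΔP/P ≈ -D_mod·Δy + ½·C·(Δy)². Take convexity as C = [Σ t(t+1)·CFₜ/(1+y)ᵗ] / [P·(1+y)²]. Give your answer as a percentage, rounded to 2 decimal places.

With y = 0.04:
  t   CF        PV=CF/(1+0.04)^t    t·PV        t(t+1)·PV
  1       900.00       865.3846       865.3846       1,730.7692
  2       900.00       832.1006     1,664.2012       4,992.6036
  3       900.00       800.0967     2,400.2902       9,601.1607
  4    10,900.00     9,317.3657    37,269.4627     186,347.3136
  Σ                 11,814.9476    42,199.3387     202,671.8471
P = 11,814.9476; D_Mac = 3.57169 yrs; D_mod = 3.43432 yrs; C = 15.85970.
Duration effect: -3.43432 × (+0.0295) = -0.101312
Convexity effect: 0.5 × 15.85970 × (0.0295)² = +0.0069010
ΔP/P ≈ -0.101312 + 0.0069010 = -0.094411 = -9.4411%.

-9.44%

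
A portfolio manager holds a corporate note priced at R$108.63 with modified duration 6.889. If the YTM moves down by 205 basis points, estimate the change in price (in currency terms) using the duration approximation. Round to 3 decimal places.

+R$15.341

Duration approximation: ΔP/P ≈ -D_mod · Δy = -6.889 × (-0.0205) = +0.1412245.
ΔP ≈ 108.63 × (+0.1412245) = +15.341217435.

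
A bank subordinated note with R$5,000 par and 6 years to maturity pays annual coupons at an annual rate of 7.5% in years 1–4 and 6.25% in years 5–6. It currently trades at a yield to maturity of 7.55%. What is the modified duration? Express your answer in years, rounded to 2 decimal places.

4.68 years

Periodic yield y = 0.0755. First find Macaulay duration:
  t   CF        PV=CF/(1+0.0755)^t    t·PV
  1       375.00       348.6750       348.6750
  2       375.00       324.1981       648.3962
  3       375.00       301.4394       904.3182
  4       375.00       280.2784     1,121.1135
  5       312.50       217.1691     1,085.8453
  6     5,312.50     3,432.7048    20,596.2287
  Σ                  4,904.4647    24,704.5769
P = 4,904.4647; Macaulay duration = 24,704.5769 / 4,904.4647 = 5.03716 years.
Modified duration = D_Mac / (1 + y) = 5.03716 / 1.0755 = 4.68355 years.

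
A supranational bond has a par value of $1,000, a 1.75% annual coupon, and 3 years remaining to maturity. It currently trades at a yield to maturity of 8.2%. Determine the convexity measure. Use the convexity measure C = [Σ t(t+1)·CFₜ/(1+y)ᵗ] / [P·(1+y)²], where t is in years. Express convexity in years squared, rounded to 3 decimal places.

With y = 0.082:
  t   CF        PV=CF/(1+0.082)^t    t·PV        t(t+1)·PV
  1        17.50        16.1738        16.1738          32.3475
  2        17.50        14.9480        29.8960          89.6881
  3     1,017.50       803.2535     2,409.7606       9,639.0422
  Σ                    834.3753     2,455.8303       9,761.0778
P = 834.3753.
Convexity = Σ t(t+1)·PV / [P·(1+y)²] = 9,761.0778 / (834.3753 × 1.170724) = 9.99268.

9.993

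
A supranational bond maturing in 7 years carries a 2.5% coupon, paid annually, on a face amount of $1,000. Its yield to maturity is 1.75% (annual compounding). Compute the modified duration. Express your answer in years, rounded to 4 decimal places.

Periodic yield y = 0.0175. First find Macaulay duration:
  t   CF        PV=CF/(1+0.0175)^t    t·PV
  1        25.00        24.5700        24.5700
  2        25.00        24.1474        48.2949
  3        25.00        23.7321        71.1964
  4        25.00        23.3240        93.2959
  5        25.00        22.9228       114.6141
  6        25.00        22.5286       135.1714
  7     1,025.00       907.7849     6,354.4941
  Σ                  1,049.0098     6,841.6367
P = 1,049.0098; Macaulay duration = 6,841.6367 / 1,049.0098 = 6.52199 years.
Modified duration = D_Mac / (1 + y) = 6.52199 / 1.0175 = 6.40982 years.

6.4098 years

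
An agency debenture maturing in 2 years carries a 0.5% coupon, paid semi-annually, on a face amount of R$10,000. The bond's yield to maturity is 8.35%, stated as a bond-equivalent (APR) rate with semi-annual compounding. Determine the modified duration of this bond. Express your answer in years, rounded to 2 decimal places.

1.91 years

Periodic yield y = 0.04175. First find Macaulay duration:
  t   CF        PV=CF/(1+0.04175)^t    t·PV
  1        25.00        23.9981        23.9981
  2        25.00        23.0363        46.0726
  3        25.00        22.1131        66.3393
  4    10,025.00     8,511.9751    34,047.9004
  Σ                  8,581.1226    34,184.3104
P = 8,581.1226; Macaulay duration = 34,184.3104 / 8,581.1226 = 3.98366 half-year periods = 1.99183 years.
Modified duration = D_Mac / (1 + y) = 1.99183 / 1.04175 = 1.91201 years.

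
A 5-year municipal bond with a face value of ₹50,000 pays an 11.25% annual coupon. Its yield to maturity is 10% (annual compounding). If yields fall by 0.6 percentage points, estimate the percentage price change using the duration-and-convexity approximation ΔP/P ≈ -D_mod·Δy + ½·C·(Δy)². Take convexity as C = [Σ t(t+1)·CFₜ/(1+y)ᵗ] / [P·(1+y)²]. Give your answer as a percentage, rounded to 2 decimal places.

+2.28%

With y = 0.1:
  t   CF        PV=CF/(1+0.1)^t    t·PV        t(t+1)·PV
  1     5,625.00     5,113.6364     5,113.6364      10,227.2727
  2     5,625.00     4,648.7603     9,297.5207      27,892.5620
  3     5,625.00     4,226.1458    12,678.4373      50,713.7491
  4     5,625.00     3,841.9507    15,367.8027      76,839.0137
  5    55,625.00    34,538.7486   172,693.7430   1,036,162.4579
  Σ                 52,369.2417   215,151.1400   1,201,835.0554
P = 52,369.2417; D_Mac = 4.10835 yrs; D_mod = 3.73486 yrs; C = 18.96633.
Duration effect: -3.73486 × (-0.006) = +0.022409
Convexity effect: 0.5 × 18.96633 × (-0.006)² = +0.0003414
ΔP/P ≈ +0.022409 + 0.0003414 = +0.022751 = +2.2751%.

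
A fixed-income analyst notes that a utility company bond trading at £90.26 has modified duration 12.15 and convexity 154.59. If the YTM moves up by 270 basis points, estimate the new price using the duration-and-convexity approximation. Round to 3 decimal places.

Duration effect: -D_mod·Δy = -12.15 × (+0.027) = -0.328050
Convexity effect: ½·C·(Δy)² = 0.5 × 154.59 × (0.027)² = +0.056348055
ΔP/P ≈ -0.328050 + 0.056348055 = -0.271701945
New price ≈ 90.26 × (1 - 0.271701945) = 65.7361824443.

£65.736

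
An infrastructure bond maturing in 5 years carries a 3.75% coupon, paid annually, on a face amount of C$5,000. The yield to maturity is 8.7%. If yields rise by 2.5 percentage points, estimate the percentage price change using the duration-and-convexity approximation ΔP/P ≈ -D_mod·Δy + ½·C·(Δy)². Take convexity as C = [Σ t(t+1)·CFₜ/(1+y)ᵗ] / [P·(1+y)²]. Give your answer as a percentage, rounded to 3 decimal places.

-9.880%

With y = 0.087:
  t   CF        PV=CF/(1+0.087)^t    t·PV        t(t+1)·PV
  1       187.50       172.4931       172.4931         344.9862
  2       187.50       158.6873       317.3746         952.1238
  3       187.50       145.9865       437.9594       1,751.8378
  4       187.50       134.3022       537.2088       2,686.0438
  5     5,187.50     3,418.3017    17,091.5084     102,549.0506
  Σ                  4,029.7708    18,556.5443     108,284.0422
P = 4,029.7708; D_Mac = 4.60486 yrs; D_mod = 4.23630 yrs; C = 22.74181.
Duration effect: -4.23630 × (+0.025) = -0.105908
Convexity effect: 0.5 × 22.74181 × (0.025)² = +0.0071068
ΔP/P ≈ -0.105908 + 0.0071068 = -0.098801 = -9.8801%.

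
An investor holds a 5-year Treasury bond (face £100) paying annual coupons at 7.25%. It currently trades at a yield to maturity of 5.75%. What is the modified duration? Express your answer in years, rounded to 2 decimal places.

4.15 years

Periodic yield y = 0.0575. First find Macaulay duration:
  t   CF        PV=CF/(1+0.0575)^t    t·PV
  1         7.25         6.8558         6.8558
  2         7.25         6.4830        12.9660
  3         7.25         6.1305        18.3915
  4         7.25         5.7972        23.1887
  5       107.25        81.0953       405.4763
  Σ                    106.3618       466.8783
P = 106.3618; Macaulay duration = 466.8783 / 106.3618 = 4.38953 years.
Modified duration = D_Mac / (1 + y) = 4.38953 / 1.0575 = 4.15086 years.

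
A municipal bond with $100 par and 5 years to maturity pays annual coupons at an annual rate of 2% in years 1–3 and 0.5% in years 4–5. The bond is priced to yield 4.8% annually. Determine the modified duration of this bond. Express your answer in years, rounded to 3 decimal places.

4.581 years

Periodic yield y = 0.048. First find Macaulay duration:
  t   CF        PV=CF/(1+0.048)^t    t·PV
  1         2.00         1.9084         1.9084
  2         2.00         1.8210         3.6420
  3         2.00         1.7376         5.2128
  4         0.50         0.4145         1.6580
  5       100.50        79.4986       397.4932
  Σ                     85.3801       409.9143
P = 85.3801; Macaulay duration = 409.9143 / 85.3801 = 4.80105 years.
Modified duration = D_Mac / (1 + y) = 4.80105 / 1.048 = 4.58116 years.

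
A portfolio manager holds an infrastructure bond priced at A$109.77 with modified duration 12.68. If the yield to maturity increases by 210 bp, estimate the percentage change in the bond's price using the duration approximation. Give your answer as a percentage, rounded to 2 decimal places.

Duration approximation: ΔP/P ≈ -D_mod · Δy = -12.68 × (+0.021) = -0.266280.
As a percentage: -26.6280%.

-26.63%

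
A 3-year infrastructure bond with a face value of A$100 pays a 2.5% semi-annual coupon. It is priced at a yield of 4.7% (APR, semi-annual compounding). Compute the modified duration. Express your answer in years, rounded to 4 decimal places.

2.8387 years

Periodic yield y = 0.0235. First find Macaulay duration:
  t   CF        PV=CF/(1+0.0235)^t    t·PV
  1         1.25         1.2213         1.2213
  2         1.25         1.1933         2.3865
  3         1.25         1.1659         3.4976
  4         1.25         1.1391         4.5564
  5         1.25         1.1129         5.5647
  6       101.25        88.0781       528.4686
  Σ                     93.9105       545.6951
P = 93.9105; Macaulay duration = 545.6951 / 93.9105 = 5.81080 half-year periods = 2.90540 years.
Modified duration = D_Mac / (1 + y) = 2.90540 / 1.0235 = 2.83869 years.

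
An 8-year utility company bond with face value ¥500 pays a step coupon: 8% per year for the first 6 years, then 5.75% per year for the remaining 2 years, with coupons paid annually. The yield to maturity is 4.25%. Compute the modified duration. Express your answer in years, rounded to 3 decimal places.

Periodic yield y = 0.0425. First find Macaulay duration:
  t   CF        PV=CF/(1+0.0425)^t    t·PV
  1        40.00        38.3693        38.3693
  2        40.00        36.8051        73.6102
  3        40.00        35.3046       105.9139
  4        40.00        33.8654       135.4615
  5        40.00        32.4848       162.4238
  6        40.00        31.1604       186.9627
  7        28.75        21.4835       150.3846
  8       528.75       379.0023     3,032.0186
  Σ                    608.4754     3,885.1445
P = 608.4754; Macaulay duration = 3,885.1445 / 608.4754 = 6.38505 years.
Modified duration = D_Mac / (1 + y) = 6.38505 / 1.0425 = 6.12475 years.

6.125 years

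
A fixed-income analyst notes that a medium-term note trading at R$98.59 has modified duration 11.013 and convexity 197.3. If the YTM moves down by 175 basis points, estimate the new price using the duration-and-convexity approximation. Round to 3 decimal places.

Duration effect: -D_mod·Δy = -11.013 × (-0.0175) = +0.1927275
Convexity effect: ½·C·(Δy)² = 0.5 × 197.3 × (-0.0175)² = +0.0302115625
ΔP/P ≈ +0.1927275 + 0.0302115625 = +0.2229390625
New price ≈ 98.59 × (1 + 0.2229390625) = 120.569562171875.

R$120.570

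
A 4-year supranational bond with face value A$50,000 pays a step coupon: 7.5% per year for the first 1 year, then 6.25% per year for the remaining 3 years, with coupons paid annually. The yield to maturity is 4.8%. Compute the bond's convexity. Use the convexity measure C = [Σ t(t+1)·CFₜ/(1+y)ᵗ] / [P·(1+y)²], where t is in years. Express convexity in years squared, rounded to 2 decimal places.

With y = 0.048:
  t   CF        PV=CF/(1+0.048)^t    t·PV        t(t+1)·PV
  1     3,750.00     3,578.2443     3,578.2443       7,156.4885
  2     3,125.00     2,845.2960     5,690.5920      17,071.7761
  3     3,125.00     2,714.9771     8,144.9314      32,579.7254
  4    53,125.00    44,040.6594   176,162.6375     880,813.1873
  Σ                 53,179.1768   193,576.4051     937,621.1773
P = 53,179.1768.
Convexity = Σ t(t+1)·PV / [P·(1+y)²] = 937,621.1773 / (53,179.1768 × 1.098304) = 16.05326.

16.05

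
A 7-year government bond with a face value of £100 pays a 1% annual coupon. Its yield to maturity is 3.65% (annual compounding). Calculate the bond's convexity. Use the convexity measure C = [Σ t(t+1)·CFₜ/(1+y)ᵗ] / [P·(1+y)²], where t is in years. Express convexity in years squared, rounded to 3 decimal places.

49.880

With y = 0.0365:
  t   CF        PV=CF/(1+0.0365)^t    t·PV        t(t+1)·PV
  1         1.00         0.9648         0.9648           1.9296
  2         1.00         0.9308         1.8616           5.5849
  3         1.00         0.8980         2.6941          10.7764
  4         1.00         0.8664         3.4656          17.3282
  5         1.00         0.8359         4.1795          25.0770
  6         1.00         0.8065         4.8388          33.8714
  7       101.00        78.5844       550.0907       4,400.7253
  Σ                     83.8868       568.0951       4,495.2926
P = 83.8868.
Convexity = Σ t(t+1)·PV / [P·(1+y)²] = 4,495.2926 / (83.8868 × 1.074332) = 49.87993.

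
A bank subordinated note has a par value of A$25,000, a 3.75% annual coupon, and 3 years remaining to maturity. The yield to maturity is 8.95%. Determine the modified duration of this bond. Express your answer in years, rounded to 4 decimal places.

2.6474 years

Periodic yield y = 0.0895. First find Macaulay duration:
  t   CF        PV=CF/(1+0.0895)^t    t·PV
  1       937.50       860.4865       860.4865
  2       937.50       789.7994     1,579.5988
  3    25,937.50    20,056.0965    60,168.2895
  Σ                 21,706.3824    62,608.3748
P = 21,706.3824; Macaulay duration = 62,608.3748 / 21,706.3824 = 2.88433 years.
Modified duration = D_Mac / (1 + y) = 2.88433 / 1.0895 = 2.64739 years.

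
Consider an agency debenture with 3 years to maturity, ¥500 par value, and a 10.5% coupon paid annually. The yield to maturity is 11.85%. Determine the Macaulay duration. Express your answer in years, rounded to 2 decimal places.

Periodic yield y = 0.1185. Discount each cash flow and weight by its year:
  t   CF        PV=CF/(1+0.1185)^t    t·PV
  1        52.50        46.9379        46.9379
  2        52.50        41.9650        83.9300
  3       552.50       394.8429     1,184.5287
  Σ                    483.7458     1,315.3965
Price P = Σ PV = 483.7458.
Macaulay duration = Σ(t·PV) / P = 1,315.3965 / 483.7458 = 2.71919 years.

2.72 years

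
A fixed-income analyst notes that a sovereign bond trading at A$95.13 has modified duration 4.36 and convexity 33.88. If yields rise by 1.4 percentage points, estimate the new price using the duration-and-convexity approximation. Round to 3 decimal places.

Duration effect: -D_mod·Δy = -4.36 × (+0.014) = -0.061040
Convexity effect: ½·C·(Δy)² = 0.5 × 33.88 × (0.014)² = +0.00332024
ΔP/P ≈ -0.061040 + 0.00332024 = -0.05771976
New price ≈ 95.13 × (1 - 0.05771976) = 89.6391192312.

A$89.639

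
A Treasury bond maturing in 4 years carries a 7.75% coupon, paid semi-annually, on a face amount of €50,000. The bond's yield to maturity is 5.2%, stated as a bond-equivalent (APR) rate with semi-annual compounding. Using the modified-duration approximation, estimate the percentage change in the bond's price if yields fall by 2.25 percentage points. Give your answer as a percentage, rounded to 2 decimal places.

+7.76%

Periodic yield y = 0.026. Modified duration first:
  t   CF        PV=CF/(1+0.026)^t    t·PV
  1     1,937.50     1,888.4016     1,888.4016
  2     1,937.50     1,840.5473     3,681.0947
  3     1,937.50     1,793.9058     5,381.7173
  4     1,937.50     1,748.4462     6,993.7847
  5     1,937.50     1,704.1386     8,520.6929
  6     1,937.50     1,660.9538     9,965.7227
  7     1,937.50     1,618.8633    11,332.0433
  8    51,937.50    42,296.2783   338,370.2264
  Σ                 54,551.5348   386,133.6835
P = 54,551.5348; D_Mac = 7.07833 half-year periods = 3.53916 yrs; D_mod = 3.53916/(1+0.026) = 3.44948 yrs.
ΔP/P ≈ -D_mod · Δy = -3.44948 × (-0.0225) = +0.077613 = +7.7613%.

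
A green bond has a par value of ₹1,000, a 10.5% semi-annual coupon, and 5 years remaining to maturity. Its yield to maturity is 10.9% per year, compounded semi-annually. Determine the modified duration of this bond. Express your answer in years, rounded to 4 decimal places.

Periodic yield y = 0.0545. First find Macaulay duration:
  t   CF        PV=CF/(1+0.0545)^t    t·PV
  1        52.50        49.7866        49.7866
  2        52.50        47.2135        94.4270
  3        52.50        44.7733       134.3200
  4        52.50        42.4593       169.8373
  5        52.50        40.2649       201.3244
  6        52.50        38.1839       229.1031
  7        52.50        36.2104       253.4727
  8        52.50        34.3389       274.7114
  9        52.50        32.5642       293.0776
  10    1,052.50       619.0935     6,190.9353
  Σ                    984.8885     7,890.9954
P = 984.8885; Macaulay duration = 7,890.9954 / 984.8885 = 8.01207 half-year periods = 4.00603 years.
Modified duration = D_Mac / (1 + y) = 4.00603 / 1.0545 = 3.79899 years.

3.7990 years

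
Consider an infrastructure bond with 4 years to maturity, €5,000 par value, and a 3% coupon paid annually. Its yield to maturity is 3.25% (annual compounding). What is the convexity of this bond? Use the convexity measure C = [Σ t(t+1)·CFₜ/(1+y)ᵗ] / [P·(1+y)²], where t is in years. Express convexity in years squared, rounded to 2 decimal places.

With y = 0.0325:
  t   CF        PV=CF/(1+0.0325)^t    t·PV        t(t+1)·PV
  1       150.00       145.2785       145.2785         290.5569
  2       150.00       140.7055       281.4110         844.2331
  3       150.00       136.2765       408.8296       1,635.3184
  4     5,150.00     4,531.5522    18,126.2088      90,631.0441
  Σ                  4,953.8127    18,961.7279      93,401.1526
P = 4,953.8127.
Convexity = Σ t(t+1)·PV / [P·(1+y)²] = 93,401.1526 / (4,953.8127 × 1.066056) = 17.68612.

17.69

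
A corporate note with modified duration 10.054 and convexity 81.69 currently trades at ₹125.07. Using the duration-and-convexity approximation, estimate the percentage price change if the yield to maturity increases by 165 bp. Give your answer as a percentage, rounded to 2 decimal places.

-15.48%

Duration effect: -D_mod·Δy = -10.054 × (+0.0165) = -0.165891
Convexity effect: ½·C·(Δy)² = 0.5 × 81.69 × (0.0165)² = +0.01112005125
ΔP/P ≈ -0.165891 + 0.01112005125 = -0.15477094875
= -15.477094875%.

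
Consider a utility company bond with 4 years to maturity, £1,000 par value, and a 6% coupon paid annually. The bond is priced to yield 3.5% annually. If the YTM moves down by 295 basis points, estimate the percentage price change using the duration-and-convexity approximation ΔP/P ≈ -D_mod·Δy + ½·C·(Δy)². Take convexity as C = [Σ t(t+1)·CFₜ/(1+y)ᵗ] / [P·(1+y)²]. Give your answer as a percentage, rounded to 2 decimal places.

+11.24%

With y = 0.035:
  t   CF        PV=CF/(1+0.035)^t    t·PV        t(t+1)·PV
  1        60.00        57.9710        57.9710         115.9420
  2        60.00        56.0106       112.0213         336.0639
  3        60.00        54.1166       162.3497         649.3987
  4     1,060.00       923.7288     3,694.9150      18,474.5752
  Σ                  1,091.8270     4,027.2570      19,575.9799
P = 1,091.8270; D_Mac = 3.68855 yrs; D_mod = 3.56382 yrs; C = 16.73744.
Duration effect: -3.56382 × (-0.0295) = +0.105133
Convexity effect: 0.5 × 16.73744 × (-0.0295)² = +0.0072829
ΔP/P ≈ +0.105133 + 0.0072829 = +0.112415 = +11.2415%.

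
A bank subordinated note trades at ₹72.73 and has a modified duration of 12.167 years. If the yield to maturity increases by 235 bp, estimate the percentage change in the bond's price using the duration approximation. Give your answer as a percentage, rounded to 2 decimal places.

Duration approximation: ΔP/P ≈ -D_mod · Δy = -12.167 × (+0.0235) = -0.2859245.
As a percentage: -28.59245%.

-28.59%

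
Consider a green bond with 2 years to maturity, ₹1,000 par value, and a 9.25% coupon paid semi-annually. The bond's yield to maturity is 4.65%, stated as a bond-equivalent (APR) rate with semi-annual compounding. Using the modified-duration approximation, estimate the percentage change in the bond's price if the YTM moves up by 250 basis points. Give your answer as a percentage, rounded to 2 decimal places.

-4.59%

Periodic yield y = 0.02325. Modified duration first:
  t   CF        PV=CF/(1+0.02325)^t    t·PV
  1        46.25        45.1991        45.1991
  2        46.25        44.1721        88.3442
  3        46.25        43.1685       129.5054
  4     1,046.25       954.3517     3,817.4069
  Σ                  1,086.8914     4,080.4556
P = 1,086.8914; D_Mac = 3.75424 half-year periods = 1.87712 yrs; D_mod = 1.87712/(1+0.02325) = 1.83447 yrs.
ΔP/P ≈ -D_mod · Δy = -1.83447 × (+0.025) = -0.045862 = -4.5862%.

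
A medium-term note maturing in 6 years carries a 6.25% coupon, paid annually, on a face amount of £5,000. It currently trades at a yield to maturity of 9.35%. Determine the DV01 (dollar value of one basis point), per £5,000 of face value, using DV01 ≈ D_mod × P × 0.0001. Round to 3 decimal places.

£2.016

Periodic yield y = 0.0935.
  t   CF        PV=CF/(1+0.0935)^t    t·PV
  1       312.50       285.7796       285.7796
  2       312.50       261.3439       522.6879
  3       312.50       238.9977       716.9930
  4       312.50       218.5621       874.2484
  5       312.50       199.8739       999.3695
  6     5,312.50     3,107.3217    18,643.9302
  Σ                  4,311.8789    22,043.0087
P = 4,311.8789; D_Mac = 5.11216 yrs; D_mod = 4.67504 yrs.
DV01 ≈ 4.67504 × 4,311.8789 × 0.0001 = 2.015822.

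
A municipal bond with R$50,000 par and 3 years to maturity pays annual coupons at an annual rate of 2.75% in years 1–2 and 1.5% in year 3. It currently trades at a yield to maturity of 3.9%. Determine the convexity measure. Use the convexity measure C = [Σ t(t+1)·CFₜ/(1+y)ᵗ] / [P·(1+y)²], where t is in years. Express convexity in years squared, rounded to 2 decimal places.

With y = 0.039:
  t   CF        PV=CF/(1+0.039)^t    t·PV        t(t+1)·PV
  1     1,375.00     1,323.3879     1,323.3879       2,646.7757
  2     1,375.00     1,273.7131     2,547.4261       7,642.2784
  3    50,750.00    45,246.9598   135,740.8795     542,963.5178
  Σ                 47,844.0608   139,611.6935     553,252.5720
P = 47,844.0608.
Convexity = Σ t(t+1)·PV / [P·(1+y)²] = 553,252.5720 / (47,844.0608 × 1.079521) = 10.71185.

10.71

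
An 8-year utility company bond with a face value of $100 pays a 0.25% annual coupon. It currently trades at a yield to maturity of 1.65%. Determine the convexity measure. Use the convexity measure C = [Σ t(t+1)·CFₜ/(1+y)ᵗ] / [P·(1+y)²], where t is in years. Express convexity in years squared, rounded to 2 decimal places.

With y = 0.0165:
  t   CF        PV=CF/(1+0.0165)^t    t·PV        t(t+1)·PV
  1         0.25         0.2459         0.2459           0.4919
  2         0.25         0.2419         0.4839           1.4517
  3         0.25         0.2380         0.7141           2.8563
  4         0.25         0.2342         0.9366           4.6832
  5         0.25         0.2304         1.1518           6.9107
  6         0.25         0.2266         1.3597           9.5180
  7         0.25         0.2229         1.5606          12.4846
  8       100.25        87.9479       703.5829       6,332.2465
  Σ                     89.5879       710.0356       6,370.6429
P = 89.5879.
Convexity = Σ t(t+1)·PV / [P·(1+y)²] = 6,370.6429 / (89.5879 × 1.033272) = 68.82074.

68.82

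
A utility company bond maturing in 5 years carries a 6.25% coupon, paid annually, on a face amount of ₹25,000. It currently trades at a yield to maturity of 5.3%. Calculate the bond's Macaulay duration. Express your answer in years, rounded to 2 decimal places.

Periodic yield y = 0.053. Discount each cash flow and weight by its year:
  t   CF        PV=CF/(1+0.053)^t    t·PV
  1     1,562.50     1,483.8557     1,483.8557
  2     1,562.50     1,409.1697     2,818.3393
  3     1,562.50     1,338.2428     4,014.7284
  4     1,562.50     1,270.8858     5,083.5434
  5    26,562.50    20,517.6252   102,588.1258
  Σ                 26,019.7791   115,988.5925
Price P = Σ PV = 26,019.7791.
Macaulay duration = Σ(t·PV) / P = 115,988.5925 / 26,019.7791 = 4.45771 years.

4.46 years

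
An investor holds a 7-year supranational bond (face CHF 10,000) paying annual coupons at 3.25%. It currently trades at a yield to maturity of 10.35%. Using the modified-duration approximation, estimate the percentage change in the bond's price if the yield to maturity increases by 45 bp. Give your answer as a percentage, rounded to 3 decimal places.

Periodic yield y = 0.1035. Modified duration first:
  t   CF        PV=CF/(1+0.1035)^t    t·PV
  1       325.00       294.5174       294.5174
  2       325.00       266.8939       533.7878
  3       325.00       241.8613       725.5838
  4       325.00       219.1765       876.7060
  5       325.00       198.6194       993.0970
  6       325.00       179.9904     1,079.9424
  7    10,325.00     5,181.8364    36,272.8548
  Σ                  6,582.8954    40,776.4894
P = 6,582.8954; D_Mac = 6.19431 yrs; D_mod = 6.19431/(1+0.1035) = 5.61333 yrs.
ΔP/P ≈ -D_mod · Δy = -5.61333 × (+0.0045) = -0.025260 = -2.5260%.

-2.526%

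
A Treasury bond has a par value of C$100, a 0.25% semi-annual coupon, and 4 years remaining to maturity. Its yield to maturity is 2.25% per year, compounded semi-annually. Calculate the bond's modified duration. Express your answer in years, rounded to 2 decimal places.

Periodic yield y = 0.01125. First find Macaulay duration:
  t   CF        PV=CF/(1+0.01125)^t    t·PV
  1        0.125         0.1236         0.1236
  2        0.125         0.1222         0.2445
  3        0.125         0.1209         0.3626
  4        0.125         0.1195         0.4781
  5        0.125         0.1182         0.5910
  6        0.125         0.1169         0.7013
  7        0.125         0.1156         0.8091
  8      100.125        91.5534       732.4268
  Σ                     92.3903       735.7370
P = 92.3903; Macaulay duration = 735.7370 / 92.3903 = 7.96336 half-year periods = 3.98168 years.
Modified duration = D_Mac / (1 + y) = 3.98168 / 1.01125 = 3.93738 years.

3.94 years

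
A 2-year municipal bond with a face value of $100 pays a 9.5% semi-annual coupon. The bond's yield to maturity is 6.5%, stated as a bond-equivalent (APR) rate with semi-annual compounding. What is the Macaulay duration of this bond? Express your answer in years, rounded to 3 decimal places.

Periodic yield y = 0.0325. Discount each cash flow and weight by its period:
  t   CF        PV=CF/(1+0.0325)^t    t·PV
  1         4.75         4.6005         4.6005
  2         4.75         4.4557         8.9113
  3         4.75         4.3154        12.9463
  4       104.75        92.1709       368.6836
  Σ                    105.5425       395.1417
Price P = Σ PV = 105.5425.
Macaulay duration = Σ(t·PV) / P = 395.1417 / 105.5425 = 3.74391 half-year periods.
In years: 3.74391 / 2 = 1.87196 years.

1.872 years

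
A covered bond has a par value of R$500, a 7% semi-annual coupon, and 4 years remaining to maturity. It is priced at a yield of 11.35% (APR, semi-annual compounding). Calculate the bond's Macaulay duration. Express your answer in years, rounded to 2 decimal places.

3.52 years

Periodic yield y = 0.05675. Discount each cash flow and weight by its period:
  t   CF        PV=CF/(1+0.05675)^t    t·PV
  1        17.50        16.5602        16.5602
  2        17.50        15.6709        31.3418
  3        17.50        14.8293        44.4880
  4        17.50        14.0330        56.1318
  5        17.50        13.2793        66.3967
  6        17.50        12.5662        75.3973
  7        17.50        11.8914        83.2397
  8       517.50       332.7609     2,662.0873
  Σ                    431.5912     3,035.6427
Price P = Σ PV = 431.5912.
Macaulay duration = Σ(t·PV) / P = 3,035.6427 / 431.5912 = 7.03361 half-year periods.
In years: 7.03361 / 2 = 3.51680 years.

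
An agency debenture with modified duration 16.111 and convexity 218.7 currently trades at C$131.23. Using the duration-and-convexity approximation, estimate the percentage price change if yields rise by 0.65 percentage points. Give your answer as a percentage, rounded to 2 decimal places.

Duration effect: -D_mod·Δy = -16.111 × (+0.0065) = -0.1047215
Convexity effect: ½·C·(Δy)² = 0.5 × 218.7 × (0.0065)² = +0.0046200375
ΔP/P ≈ -0.1047215 + 0.0046200375 = -0.1001014625
= -10.01014625%.

-10.01%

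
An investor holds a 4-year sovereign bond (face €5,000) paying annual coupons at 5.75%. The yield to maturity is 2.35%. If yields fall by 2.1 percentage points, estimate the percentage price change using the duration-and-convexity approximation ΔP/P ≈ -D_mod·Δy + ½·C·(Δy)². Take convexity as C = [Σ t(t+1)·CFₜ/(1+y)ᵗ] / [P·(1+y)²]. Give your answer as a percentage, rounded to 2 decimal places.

+7.98%

With y = 0.0235:
  t   CF        PV=CF/(1+0.0235)^t    t·PV        t(t+1)·PV
  1       287.50       280.8989       280.8989         561.7978
  2       287.50       274.4493       548.8986       1,646.6959
  3       287.50       268.1478       804.4435       3,217.7741
  4     5,287.50     4,818.3572    19,273.4288      96,367.1440
  Σ                  5,641.8532    20,907.6698     101,793.4118
P = 5,641.8532; D_Mac = 3.70582 yrs; D_mod = 3.62073 yrs; C = 17.22353.
Duration effect: -3.62073 × (-0.021) = +0.076035
Convexity effect: 0.5 × 17.22353 × (-0.021)² = +0.0037978
ΔP/P ≈ +0.076035 + 0.0037978 = +0.079833 = +7.9833%.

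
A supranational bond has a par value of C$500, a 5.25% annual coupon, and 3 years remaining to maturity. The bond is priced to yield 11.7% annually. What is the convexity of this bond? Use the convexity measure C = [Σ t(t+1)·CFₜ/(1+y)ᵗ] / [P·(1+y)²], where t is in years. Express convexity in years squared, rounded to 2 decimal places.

8.93

With y = 0.117:
  t   CF        PV=CF/(1+0.117)^t    t·PV        t(t+1)·PV
  1        26.25        23.5004        23.5004          47.0009
  2        26.25        21.0389        42.0778         126.2334
  3       526.25       377.6005     1,132.8016       4,531.2063
  Σ                    422.1399     1,198.3798       4,704.4406
P = 422.1399.
Convexity = Σ t(t+1)·PV / [P·(1+y)²] = 4,704.4406 / (422.1399 × 1.247689) = 8.93193.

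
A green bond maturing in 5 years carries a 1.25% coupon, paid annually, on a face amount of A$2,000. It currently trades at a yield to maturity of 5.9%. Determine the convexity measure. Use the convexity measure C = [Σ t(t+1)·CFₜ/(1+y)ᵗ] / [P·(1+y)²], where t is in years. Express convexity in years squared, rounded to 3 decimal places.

With y = 0.059:
  t   CF        PV=CF/(1+0.059)^t    t·PV        t(t+1)·PV
  1        25.00        23.6072        23.6072          47.2144
  2        25.00        22.2920        44.5839         133.7517
  3        25.00        21.0500        63.1500         252.6000
  4        25.00        19.8772        79.5090         397.5449
  5     2,025.00     1,520.3558     7,601.7789      45,610.6731
  Σ                  1,607.1821     7,812.6289      46,441.7841
P = 1,607.1821.
Convexity = Σ t(t+1)·PV / [P·(1+y)²] = 46,441.7841 / (1,607.1821 × 1.121481) = 25.76629.

25.766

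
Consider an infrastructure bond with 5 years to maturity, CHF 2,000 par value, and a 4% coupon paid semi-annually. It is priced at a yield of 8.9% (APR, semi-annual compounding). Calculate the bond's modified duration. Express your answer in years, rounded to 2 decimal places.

4.33 years

Periodic yield y = 0.0445. First find Macaulay duration:
  t   CF        PV=CF/(1+0.0445)^t    t·PV
  1        40.00        38.2958        38.2958
  2        40.00        36.6643        73.3286
  3        40.00        35.1022       105.3067
  4        40.00        33.6067       134.4269
  5        40.00        32.1749       160.8747
  6        40.00        30.8042       184.8249
  7        40.00        29.4918       206.4424
  8        40.00        28.2353       225.8824
  9        40.00        27.0324       243.2913
  10    2,040.00     1,319.9143    13,199.1427
  Σ                  1,611.3219    14,571.8164
P = 1,611.3219; Macaulay duration = 14,571.8164 / 1,611.3219 = 9.04339 half-year periods = 4.52170 years.
Modified duration = D_Mac / (1 + y) = 4.52170 / 1.0445 = 4.32905 years.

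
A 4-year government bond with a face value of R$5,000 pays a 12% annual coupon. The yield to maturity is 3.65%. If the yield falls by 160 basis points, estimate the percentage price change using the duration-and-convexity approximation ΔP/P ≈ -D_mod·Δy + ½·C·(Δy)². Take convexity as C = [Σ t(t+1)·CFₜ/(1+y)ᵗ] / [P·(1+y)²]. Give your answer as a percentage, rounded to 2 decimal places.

With y = 0.0365:
  t   CF        PV=CF/(1+0.0365)^t    t·PV        t(t+1)·PV
  1       600.00       578.8712       578.8712       1,157.7424
  2       600.00       558.4864     1,116.9729       3,350.9187
  3       600.00       538.8195     1,616.4586       6,465.8344
  4     5,600.00     4,851.8884    19,407.5535      97,037.7676
  Σ                  6,528.0656    22,719.8562     108,012.2631
P = 6,528.0656; D_Mac = 3.48034 yrs; D_mod = 3.35778 yrs; C = 15.40104.
Duration effect: -3.35778 × (-0.016) = +0.053724
Convexity effect: 0.5 × 15.40104 × (-0.016)² = +0.0019713
ΔP/P ≈ +0.053724 + 0.0019713 = +0.055696 = +5.5696%.

+5.57%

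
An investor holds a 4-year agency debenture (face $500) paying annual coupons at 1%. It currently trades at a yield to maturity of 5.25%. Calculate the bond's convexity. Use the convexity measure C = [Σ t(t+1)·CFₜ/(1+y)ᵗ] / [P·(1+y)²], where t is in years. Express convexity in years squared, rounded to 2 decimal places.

17.67

With y = 0.0525:
  t   CF        PV=CF/(1+0.0525)^t    t·PV        t(t+1)·PV
  1         5.00         4.7506         4.7506           9.5012
  2         5.00         4.5136         9.0273          27.0818
  3         5.00         4.2885        12.8654          51.4618
  4       505.00       411.5314     1,646.1255       8,230.6277
  Σ                    425.0841     1,672.7688       8,318.6724
P = 425.0841.
Convexity = Σ t(t+1)·PV / [P·(1+y)²] = 8,318.6724 / (425.0841 × 1.107756) = 17.66587.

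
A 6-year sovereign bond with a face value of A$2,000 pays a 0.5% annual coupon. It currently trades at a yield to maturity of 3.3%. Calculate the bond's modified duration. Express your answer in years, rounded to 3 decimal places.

5.729 years

Periodic yield y = 0.033. First find Macaulay duration:
  t   CF        PV=CF/(1+0.033)^t    t·PV
  1        10.00         9.6805         9.6805
  2        10.00         9.3713        18.7426
  3        10.00         9.0719        27.2157
  4        10.00         8.7821        35.1284
  5        10.00         8.5016        42.5078
  6     2,010.00     1,654.2233     9,925.3397
  Σ                  1,699.6307    10,058.6148
P = 1,699.6307; Macaulay duration = 10,058.6148 / 1,699.6307 = 5.91812 years.
Modified duration = D_Mac / (1 + y) = 5.91812 / 1.033 = 5.72906 years.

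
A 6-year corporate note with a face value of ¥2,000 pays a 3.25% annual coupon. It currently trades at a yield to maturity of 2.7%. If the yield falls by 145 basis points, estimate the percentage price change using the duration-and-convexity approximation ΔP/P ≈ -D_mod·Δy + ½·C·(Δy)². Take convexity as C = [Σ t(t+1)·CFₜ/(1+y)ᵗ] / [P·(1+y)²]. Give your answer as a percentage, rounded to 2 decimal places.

With y = 0.027:
  t   CF        PV=CF/(1+0.027)^t    t·PV        t(t+1)·PV
  1        65.00        63.2911        63.2911         126.5823
  2        65.00        61.6272       123.2544         369.7632
  3        65.00        60.0070       180.0210         720.0842
  4        65.00        58.4294       233.7177       1,168.5884
  5        65.00        56.8933       284.4665       1,706.7991
  6     2,065.00     1,759.9381    10,559.6286      73,917.4004
  Σ                  2,060.1862    11,444.3794      78,009.2176
P = 2,060.1862; D_Mac = 5.55502 yrs; D_mod = 5.40898 yrs; C = 35.90034.
Duration effect: -5.40898 × (-0.0145) = +0.078430
Convexity effect: 0.5 × 35.90034 × (-0.0145)² = +0.0037740
ΔP/P ≈ +0.078430 + 0.0037740 = +0.082204 = +8.2204%.

+8.22%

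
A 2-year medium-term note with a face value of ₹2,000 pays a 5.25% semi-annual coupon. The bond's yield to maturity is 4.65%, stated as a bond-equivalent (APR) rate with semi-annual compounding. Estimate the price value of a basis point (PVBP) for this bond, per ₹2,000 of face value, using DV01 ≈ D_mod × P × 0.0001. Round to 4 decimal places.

Periodic yield y = 0.02325.
  t   CF        PV=CF/(1+0.02325)^t    t·PV
  1        52.50        51.3071        51.3071
  2        52.50        50.1413       100.2826
  3        52.50        49.0020       147.0061
  4     2,052.50     1,872.2169     7,488.8675
  Σ                  2,022.6673     7,787.4633
P = 2,022.6673; D_Mac = 3.85010 half-year periods = 1.92505 yrs; D_mod = 1.88131 yrs.
DV01 ≈ 1.88131 × 2,022.6673 × 0.0001 = 0.380526.

₹0.3805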